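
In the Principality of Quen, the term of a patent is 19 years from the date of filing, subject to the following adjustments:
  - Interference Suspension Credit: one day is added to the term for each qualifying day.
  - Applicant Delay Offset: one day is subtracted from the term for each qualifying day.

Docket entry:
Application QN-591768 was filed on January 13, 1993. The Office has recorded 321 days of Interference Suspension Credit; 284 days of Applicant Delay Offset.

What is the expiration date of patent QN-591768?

2012-02-19

Base term: filing date + 19 years → 13 January 2012.
Interference Suspension Credit: +321 days → 29 November 2012.
Applicant Delay Offset: −284 days → 19 February 2012.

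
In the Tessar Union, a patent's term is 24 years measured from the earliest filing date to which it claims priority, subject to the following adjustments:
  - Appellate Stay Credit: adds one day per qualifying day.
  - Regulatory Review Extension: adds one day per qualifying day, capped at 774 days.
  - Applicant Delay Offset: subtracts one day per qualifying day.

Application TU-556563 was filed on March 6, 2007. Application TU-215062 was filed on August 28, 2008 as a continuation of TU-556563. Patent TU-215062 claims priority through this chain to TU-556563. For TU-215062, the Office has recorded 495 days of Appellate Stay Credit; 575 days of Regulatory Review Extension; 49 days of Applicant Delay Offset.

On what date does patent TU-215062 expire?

Earliest priority filing: 6 March 2007.
Base term: 6 March 2007 + 24 years → 6 March 2031.
Appellate Stay Credit: +495 days → 13 July 2032.
Regulatory Review Extension: 575 days (within the 774-day cap) → +575 days → 8 February 2034.
Applicant Delay Offset: −49 days → 21 December 2033.

2033-12-21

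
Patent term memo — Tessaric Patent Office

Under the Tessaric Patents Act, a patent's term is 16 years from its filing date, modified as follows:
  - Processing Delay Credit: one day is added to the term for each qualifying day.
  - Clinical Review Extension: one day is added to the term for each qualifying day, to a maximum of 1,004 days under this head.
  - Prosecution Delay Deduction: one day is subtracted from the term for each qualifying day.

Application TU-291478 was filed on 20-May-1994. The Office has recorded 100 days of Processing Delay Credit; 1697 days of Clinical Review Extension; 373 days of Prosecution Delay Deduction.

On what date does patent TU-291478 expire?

Base term: filing date + 16 years → 20 May 2010.
Processing Delay Credit: +100 days → 28 August 2010.
Clinical Review Extension: 1697 days claimed exceeds the 1004-day cap, so +1004 days → 28 May 2013.
Prosecution Delay Deduction: −373 days → 20 May 2012.

May 20, 2012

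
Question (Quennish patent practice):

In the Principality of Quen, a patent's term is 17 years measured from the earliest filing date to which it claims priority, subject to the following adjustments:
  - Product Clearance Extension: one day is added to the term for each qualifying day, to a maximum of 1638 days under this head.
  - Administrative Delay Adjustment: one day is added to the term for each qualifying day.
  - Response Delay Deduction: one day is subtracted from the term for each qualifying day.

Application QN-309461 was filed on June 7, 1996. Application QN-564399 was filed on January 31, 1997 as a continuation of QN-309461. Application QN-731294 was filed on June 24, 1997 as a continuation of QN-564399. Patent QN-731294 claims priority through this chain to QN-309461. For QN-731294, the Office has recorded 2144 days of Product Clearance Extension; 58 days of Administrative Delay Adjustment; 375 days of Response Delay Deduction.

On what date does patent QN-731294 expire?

2017-01-18

Earliest priority filing: 7 June 1996.
Base term: 7 June 1996 + 17 years → 7 June 2013.
Product Clearance Extension: 2144 days claimed exceeds the 1638-day cap, so +1638 days → 1 December 2017.
Administrative Delay Adjustment: +58 days → 28 January 2018.
Response Delay Deduction: −375 days → 18 January 2017.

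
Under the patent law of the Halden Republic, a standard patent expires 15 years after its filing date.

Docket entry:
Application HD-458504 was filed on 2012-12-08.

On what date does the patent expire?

December 8, 2027

Filing date + 15 years → 8 December 2027.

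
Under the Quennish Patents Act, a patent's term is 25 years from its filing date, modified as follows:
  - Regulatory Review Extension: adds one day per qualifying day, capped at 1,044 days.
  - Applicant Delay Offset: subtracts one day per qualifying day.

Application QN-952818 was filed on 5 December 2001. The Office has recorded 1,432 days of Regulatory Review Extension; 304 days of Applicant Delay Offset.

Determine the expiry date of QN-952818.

Base term: filing date + 25 years → 5 December 2026.
Regulatory Review Extension: 1432 days claimed exceeds the 1044-day cap, so +1044 days → 14 October 2029.
Applicant Delay Offset: −304 days → 14 December 2028.

2028-12-14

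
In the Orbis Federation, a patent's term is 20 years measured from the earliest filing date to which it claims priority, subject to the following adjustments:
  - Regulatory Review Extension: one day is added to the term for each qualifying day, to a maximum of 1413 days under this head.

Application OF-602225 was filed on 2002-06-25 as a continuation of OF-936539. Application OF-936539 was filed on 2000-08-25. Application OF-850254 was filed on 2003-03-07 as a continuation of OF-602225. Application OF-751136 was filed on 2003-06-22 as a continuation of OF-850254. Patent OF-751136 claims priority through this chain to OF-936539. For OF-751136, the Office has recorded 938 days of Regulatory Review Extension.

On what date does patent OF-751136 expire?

March 21, 2023

Earliest priority filing: 25 August 2000.
Base term: 25 August 2000 + 20 years → 25 August 2020.
Regulatory Review Extension: 938 days (within the 1413-day cap) → +938 days → 21 March 2023.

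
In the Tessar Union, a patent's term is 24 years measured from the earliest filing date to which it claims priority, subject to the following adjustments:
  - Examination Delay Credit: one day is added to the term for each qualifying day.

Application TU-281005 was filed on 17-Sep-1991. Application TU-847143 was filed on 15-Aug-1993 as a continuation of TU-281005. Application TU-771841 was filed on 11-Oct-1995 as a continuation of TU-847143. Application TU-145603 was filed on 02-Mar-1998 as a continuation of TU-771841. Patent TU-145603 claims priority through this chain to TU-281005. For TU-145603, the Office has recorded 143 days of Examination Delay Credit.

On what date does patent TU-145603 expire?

2016-02-07

Earliest priority filing: 17 September 1991.
Base term: 17 September 1991 + 24 years → 17 September 2015.
Examination Delay Credit: +143 days → 7 February 2016.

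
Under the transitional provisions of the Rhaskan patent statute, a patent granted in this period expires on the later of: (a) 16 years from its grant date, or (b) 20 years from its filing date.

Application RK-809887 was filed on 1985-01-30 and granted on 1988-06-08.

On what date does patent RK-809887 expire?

(a) grant + 16 years → 8 June 2004.
(b) filing + 20 years → 30 January 2005.
Later of the two: 30 January 2005.

2005-01-30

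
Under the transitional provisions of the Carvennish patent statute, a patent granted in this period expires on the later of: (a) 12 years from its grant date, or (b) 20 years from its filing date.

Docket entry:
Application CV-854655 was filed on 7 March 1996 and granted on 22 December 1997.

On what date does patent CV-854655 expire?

2016-03-07

(a) grant + 12 years → 22 December 2009.
(b) filing + 20 years → 7 March 2016.
Later of the two: 7 March 2016.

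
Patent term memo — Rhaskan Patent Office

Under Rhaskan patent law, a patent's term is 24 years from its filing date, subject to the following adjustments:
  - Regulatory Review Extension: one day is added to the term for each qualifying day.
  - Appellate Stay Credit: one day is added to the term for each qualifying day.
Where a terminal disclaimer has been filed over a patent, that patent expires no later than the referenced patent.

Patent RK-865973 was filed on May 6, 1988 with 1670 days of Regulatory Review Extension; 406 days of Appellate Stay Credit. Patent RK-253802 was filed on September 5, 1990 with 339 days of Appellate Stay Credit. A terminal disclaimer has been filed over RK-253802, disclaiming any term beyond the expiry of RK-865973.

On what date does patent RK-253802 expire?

2015-08-10

Natural term of RK-253802:
  Base: filing + 24 years → 5 September 2014.
  Appellate Stay Credit: +339 days → 10 August 2015.
Expiry of referenced patent RK-865973:
  Base: filing + 24 years → 6 May 2012.
  Regulatory Review Extension: +1670 days → 1 December 2016.
  Appellate Stay Credit: +406 days → 11 January 2018.
Terminal disclaimer: RK-253802 expires on the earlier of 10 August 2015 and 11 January 2018.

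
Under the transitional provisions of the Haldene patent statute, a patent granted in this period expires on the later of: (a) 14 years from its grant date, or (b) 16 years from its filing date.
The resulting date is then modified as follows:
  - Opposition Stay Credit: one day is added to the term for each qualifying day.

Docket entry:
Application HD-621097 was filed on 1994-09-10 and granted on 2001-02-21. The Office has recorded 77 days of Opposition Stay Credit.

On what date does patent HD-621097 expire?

(a) grant + 14 years → 21 February 2015.
(b) filing + 16 years → 10 September 2010.
Later of the two: 21 February 2015.
Opposition Stay Credit: +77 days → 9 May 2015.

May 9, 2015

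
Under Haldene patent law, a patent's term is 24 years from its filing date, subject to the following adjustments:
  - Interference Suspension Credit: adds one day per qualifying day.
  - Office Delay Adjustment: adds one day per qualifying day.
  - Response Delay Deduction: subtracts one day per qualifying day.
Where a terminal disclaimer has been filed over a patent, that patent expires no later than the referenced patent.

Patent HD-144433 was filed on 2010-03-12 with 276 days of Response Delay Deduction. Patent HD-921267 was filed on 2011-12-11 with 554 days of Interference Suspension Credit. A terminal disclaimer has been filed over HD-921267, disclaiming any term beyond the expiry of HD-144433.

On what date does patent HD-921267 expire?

Natural term of HD-921267:
  Base: filing + 24 years → 11 December 2035.
  Interference Suspension Credit: +554 days → 17 June 2037.
Expiry of referenced patent HD-144433:
  Base: filing + 24 years → 12 March 2034.
  Response Delay Deduction: −276 days → 9 June 2033.
Terminal disclaimer: HD-921267 expires on the earlier of 17 June 2037 and 9 June 2033.

June 9, 2033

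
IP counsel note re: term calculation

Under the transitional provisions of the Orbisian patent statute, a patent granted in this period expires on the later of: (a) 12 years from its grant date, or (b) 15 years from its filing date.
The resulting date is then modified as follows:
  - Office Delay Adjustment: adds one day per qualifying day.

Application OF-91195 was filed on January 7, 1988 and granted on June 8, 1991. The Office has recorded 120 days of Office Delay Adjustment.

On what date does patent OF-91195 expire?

(a) grant + 12 years → 8 June 2003.
(b) filing + 15 years → 7 January 2003.
Later of the two: 8 June 2003.
Office Delay Adjustment: +120 days → 6 October 2003.

2003-10-06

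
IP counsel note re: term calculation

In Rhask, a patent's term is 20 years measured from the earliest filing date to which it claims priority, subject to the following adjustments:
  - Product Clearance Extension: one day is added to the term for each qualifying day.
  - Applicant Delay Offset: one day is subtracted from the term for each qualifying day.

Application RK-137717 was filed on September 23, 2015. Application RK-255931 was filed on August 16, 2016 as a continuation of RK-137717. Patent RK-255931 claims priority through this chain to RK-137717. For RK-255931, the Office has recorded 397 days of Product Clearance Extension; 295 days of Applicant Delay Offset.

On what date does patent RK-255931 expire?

Earliest priority filing: 23 September 2015.
Base term: 23 September 2015 + 20 years → 23 September 2035.
Product Clearance Extension: +397 days → 24 October 2036.
Applicant Delay Offset: −295 days → 3 January 2036.

January 3, 2036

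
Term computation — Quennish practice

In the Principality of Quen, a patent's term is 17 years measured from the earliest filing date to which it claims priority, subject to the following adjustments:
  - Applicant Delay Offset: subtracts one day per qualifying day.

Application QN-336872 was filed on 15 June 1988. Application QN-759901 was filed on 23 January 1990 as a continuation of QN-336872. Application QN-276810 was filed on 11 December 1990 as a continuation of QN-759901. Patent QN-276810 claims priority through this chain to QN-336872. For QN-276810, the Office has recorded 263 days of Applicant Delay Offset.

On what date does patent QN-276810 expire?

Earliest priority filing: 15 June 1988.
Base term: 15 June 1988 + 17 years → 15 June 2005.
Applicant Delay Offset: −263 days → 25 September 2004.

September 25, 2004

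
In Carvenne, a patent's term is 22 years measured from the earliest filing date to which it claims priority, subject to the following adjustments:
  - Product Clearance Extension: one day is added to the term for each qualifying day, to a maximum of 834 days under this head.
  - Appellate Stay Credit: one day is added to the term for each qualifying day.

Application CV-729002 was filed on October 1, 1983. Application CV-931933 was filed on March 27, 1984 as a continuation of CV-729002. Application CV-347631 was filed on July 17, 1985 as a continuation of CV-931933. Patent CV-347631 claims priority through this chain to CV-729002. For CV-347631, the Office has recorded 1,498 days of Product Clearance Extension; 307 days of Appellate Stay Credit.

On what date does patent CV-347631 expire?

Earliest priority filing: 1 October 1983.
Base term: 1 October 1983 + 22 years → 1 October 2005.
Product Clearance Extension: 1498 days claimed exceeds the 834-day cap, so +834 days → 13 January 2008.
Appellate Stay Credit: +307 days → 15 November 2008.

November 15, 2008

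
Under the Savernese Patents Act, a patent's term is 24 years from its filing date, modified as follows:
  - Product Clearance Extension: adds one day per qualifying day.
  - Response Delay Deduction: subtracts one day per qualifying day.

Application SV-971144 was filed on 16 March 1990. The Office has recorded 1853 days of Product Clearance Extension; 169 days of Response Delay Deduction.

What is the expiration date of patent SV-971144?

Base term: filing date + 24 years → 16 March 2014.
Product Clearance Extension: +1853 days → 12 April 2019.
Response Delay Deduction: −169 days → 25 October 2018.

2018-10-25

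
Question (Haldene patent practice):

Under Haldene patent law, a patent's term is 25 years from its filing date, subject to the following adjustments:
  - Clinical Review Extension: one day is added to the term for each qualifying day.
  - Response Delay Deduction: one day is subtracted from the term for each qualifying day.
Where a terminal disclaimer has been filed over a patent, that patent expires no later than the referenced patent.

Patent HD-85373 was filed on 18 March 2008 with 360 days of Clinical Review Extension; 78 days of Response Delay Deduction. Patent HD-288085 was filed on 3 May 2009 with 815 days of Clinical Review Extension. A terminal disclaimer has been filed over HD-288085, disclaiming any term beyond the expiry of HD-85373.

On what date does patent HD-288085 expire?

December 25, 2033

Natural term of HD-288085:
  Base: filing + 25 years → 3 May 2034.
  Clinical Review Extension: +815 days → 26 July 2036.
Expiry of referenced patent HD-85373:
  Base: filing + 25 years → 18 March 2033.
  Clinical Review Extension: +360 days → 13 March 2034.
  Response Delay Deduction: −78 days → 25 December 2033.
Terminal disclaimer: HD-288085 expires on the earlier of 26 July 2036 and 25 December 2033.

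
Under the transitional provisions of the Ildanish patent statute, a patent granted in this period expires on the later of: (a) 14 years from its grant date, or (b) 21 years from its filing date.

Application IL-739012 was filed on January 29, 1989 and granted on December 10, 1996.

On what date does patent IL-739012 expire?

2010-12-10

(a) grant + 14 years → 10 December 2010.
(b) filing + 21 years → 29 January 2010.
Later of the two: 10 December 2010.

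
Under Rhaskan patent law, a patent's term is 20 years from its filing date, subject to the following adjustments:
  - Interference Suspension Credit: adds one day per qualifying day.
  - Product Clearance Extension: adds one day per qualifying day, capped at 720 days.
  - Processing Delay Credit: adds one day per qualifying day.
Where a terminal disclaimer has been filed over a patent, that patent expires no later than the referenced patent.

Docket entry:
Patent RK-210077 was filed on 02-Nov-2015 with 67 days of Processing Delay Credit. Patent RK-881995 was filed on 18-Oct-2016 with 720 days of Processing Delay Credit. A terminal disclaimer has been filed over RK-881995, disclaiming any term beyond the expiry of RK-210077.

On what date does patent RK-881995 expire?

2036-01-08

Natural term of RK-881995:
  Base: filing + 20 years → 18 October 2036.
  Processing Delay Credit: +720 days → 8 October 2038.
Expiry of referenced patent RK-210077:
  Base: filing + 20 years → 2 November 2035.
  Processing Delay Credit: +67 days → 8 January 2036.
Terminal disclaimer: RK-881995 expires on the earlier of 8 October 2038 and 8 January 2036.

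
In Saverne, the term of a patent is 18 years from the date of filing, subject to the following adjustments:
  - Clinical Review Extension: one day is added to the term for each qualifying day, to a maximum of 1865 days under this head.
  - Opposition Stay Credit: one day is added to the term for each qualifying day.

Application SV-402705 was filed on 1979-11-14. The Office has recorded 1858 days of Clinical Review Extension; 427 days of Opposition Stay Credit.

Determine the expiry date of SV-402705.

Base term: filing date + 18 years → 14 November 1997.
Clinical Review Extension: 1858 days (within the 1865-day cap) → +1858 days → 16 December 2002.
Opposition Stay Credit: +427 days → 16 February 2004.

2004-02-16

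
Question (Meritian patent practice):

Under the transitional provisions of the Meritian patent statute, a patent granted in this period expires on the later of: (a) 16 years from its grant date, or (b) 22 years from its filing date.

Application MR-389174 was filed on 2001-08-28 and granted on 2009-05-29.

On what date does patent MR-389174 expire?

(a) grant + 16 years → 29 May 2025.
(b) filing + 22 years → 28 August 2023.
Later of the two: 29 May 2025.

May 29, 2025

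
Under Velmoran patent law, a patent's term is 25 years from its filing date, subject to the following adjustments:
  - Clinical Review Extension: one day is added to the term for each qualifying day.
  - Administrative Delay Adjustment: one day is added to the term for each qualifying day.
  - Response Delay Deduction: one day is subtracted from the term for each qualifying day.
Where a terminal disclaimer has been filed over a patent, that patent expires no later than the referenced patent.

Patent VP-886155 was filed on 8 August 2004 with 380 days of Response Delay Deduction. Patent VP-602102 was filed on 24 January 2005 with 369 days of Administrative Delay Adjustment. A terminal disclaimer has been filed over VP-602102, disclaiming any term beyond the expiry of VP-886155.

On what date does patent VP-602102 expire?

2028-07-24

Natural term of VP-602102:
  Base: filing + 25 years → 24 January 2030.
  Administrative Delay Adjustment: +369 days → 28 January 2031.
Expiry of referenced patent VP-886155:
  Base: filing + 25 years → 8 August 2029.
  Response Delay Deduction: −380 days → 24 July 2028.
Terminal disclaimer: VP-602102 expires on the earlier of 28 January 2031 and 24 July 2028.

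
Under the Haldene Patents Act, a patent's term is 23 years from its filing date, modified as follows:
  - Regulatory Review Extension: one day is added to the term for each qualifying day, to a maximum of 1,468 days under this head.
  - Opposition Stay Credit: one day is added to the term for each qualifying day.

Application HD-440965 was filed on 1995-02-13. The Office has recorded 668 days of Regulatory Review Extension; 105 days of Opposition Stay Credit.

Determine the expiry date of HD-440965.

March 27, 2020

Base term: filing date + 23 years → 13 February 2018.
Regulatory Review Extension: 668 days (within the 1468-day cap) → +668 days → 13 December 2019.
Opposition Stay Credit: +105 days → 27 March 2020.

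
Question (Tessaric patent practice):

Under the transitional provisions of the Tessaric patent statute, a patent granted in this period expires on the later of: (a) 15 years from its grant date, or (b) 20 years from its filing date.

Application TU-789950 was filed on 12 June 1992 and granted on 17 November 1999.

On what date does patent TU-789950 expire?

(a) grant + 15 years → 17 November 2014.
(b) filing + 20 years → 12 June 2012.
Later of the two: 17 November 2014.

November 17, 2014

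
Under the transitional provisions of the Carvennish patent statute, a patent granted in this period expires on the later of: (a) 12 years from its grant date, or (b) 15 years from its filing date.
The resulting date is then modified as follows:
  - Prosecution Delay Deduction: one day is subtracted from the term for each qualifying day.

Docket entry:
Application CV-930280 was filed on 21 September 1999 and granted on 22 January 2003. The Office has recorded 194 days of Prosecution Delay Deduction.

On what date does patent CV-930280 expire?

July 12, 2014

(a) grant + 12 years → 22 January 2015.
(b) filing + 15 years → 21 September 2014.
Later of the two: 22 January 2015.
Prosecution Delay Deduction: −194 days → 12 July 2014.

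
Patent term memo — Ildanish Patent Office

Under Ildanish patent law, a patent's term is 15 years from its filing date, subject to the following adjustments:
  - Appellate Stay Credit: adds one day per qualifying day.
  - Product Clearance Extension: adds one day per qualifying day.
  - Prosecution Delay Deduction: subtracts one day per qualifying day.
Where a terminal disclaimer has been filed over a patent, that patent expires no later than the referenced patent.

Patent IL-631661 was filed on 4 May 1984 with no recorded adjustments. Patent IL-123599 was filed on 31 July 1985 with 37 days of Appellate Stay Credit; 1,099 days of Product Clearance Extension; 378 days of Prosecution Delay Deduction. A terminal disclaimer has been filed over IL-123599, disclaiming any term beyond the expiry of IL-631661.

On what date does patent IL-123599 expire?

Natural term of IL-123599:
  Base: filing + 15 years → 31 July 2000.
  Appellate Stay Credit: +37 days → 6 September 2000.
  Product Clearance Extension: +1099 days → 10 September 2003.
  Prosecution Delay Deduction: −378 days → 28 August 2002.
Expiry of referenced patent IL-631661:
  Base: filing + 15 years → 4 May 1999.
Terminal disclaimer: IL-123599 expires on the earlier of 28 August 2002 and 4 May 1999.

1999-05-04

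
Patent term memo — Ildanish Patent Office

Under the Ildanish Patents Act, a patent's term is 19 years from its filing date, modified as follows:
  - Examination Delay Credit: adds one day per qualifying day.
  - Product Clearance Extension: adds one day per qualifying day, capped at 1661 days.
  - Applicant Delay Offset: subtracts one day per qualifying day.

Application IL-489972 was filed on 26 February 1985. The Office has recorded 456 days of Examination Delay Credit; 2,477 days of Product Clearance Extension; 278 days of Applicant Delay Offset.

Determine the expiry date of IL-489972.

Base term: filing date + 19 years → 26 February 2004.
Examination Delay Credit: +456 days → 27 May 2005.
Product Clearance Extension: 2477 days claimed exceeds the 1661-day cap, so +1661 days → 13 December 2009.
Applicant Delay Offset: −278 days → 10 March 2009.

2009-03-10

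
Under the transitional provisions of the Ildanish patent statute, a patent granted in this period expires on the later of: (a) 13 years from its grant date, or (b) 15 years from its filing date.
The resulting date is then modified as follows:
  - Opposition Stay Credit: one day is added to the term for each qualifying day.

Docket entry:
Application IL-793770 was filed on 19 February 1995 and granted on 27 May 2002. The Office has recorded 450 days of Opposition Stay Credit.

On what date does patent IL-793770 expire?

(a) grant + 13 years → 27 May 2015.
(b) filing + 15 years → 19 February 2010.
Later of the two: 27 May 2015.
Opposition Stay Credit: +450 days → 19 August 2016.

August 19, 2016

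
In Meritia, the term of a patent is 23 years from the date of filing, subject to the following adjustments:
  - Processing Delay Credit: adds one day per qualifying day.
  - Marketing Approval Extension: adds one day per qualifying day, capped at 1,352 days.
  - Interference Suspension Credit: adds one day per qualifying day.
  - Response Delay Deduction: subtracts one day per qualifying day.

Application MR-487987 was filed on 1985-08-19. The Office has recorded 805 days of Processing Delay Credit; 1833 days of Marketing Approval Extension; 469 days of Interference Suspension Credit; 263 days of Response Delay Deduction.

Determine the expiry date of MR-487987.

2015-02-07

Base term: filing date + 23 years → 19 August 2008.
Processing Delay Credit: +805 days → 2 November 2010.
Marketing Approval Extension: 1833 days claimed exceeds the 1352-day cap, so +1352 days → 16 July 2014.
Interference Suspension Credit: +469 days → 28 October 2015.
Response Delay Deduction: −263 days → 7 February 2015.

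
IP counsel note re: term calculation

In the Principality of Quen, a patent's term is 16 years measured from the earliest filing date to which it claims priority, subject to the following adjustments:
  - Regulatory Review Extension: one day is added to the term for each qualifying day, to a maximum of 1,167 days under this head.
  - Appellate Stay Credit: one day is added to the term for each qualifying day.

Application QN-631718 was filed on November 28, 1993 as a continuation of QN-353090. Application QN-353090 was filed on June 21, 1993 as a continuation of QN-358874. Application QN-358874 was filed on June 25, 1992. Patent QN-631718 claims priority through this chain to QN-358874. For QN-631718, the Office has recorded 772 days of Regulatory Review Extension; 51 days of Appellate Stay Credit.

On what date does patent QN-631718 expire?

Earliest priority filing: 25 June 1992.
Base term: 25 June 1992 + 16 years → 25 June 2008.
Regulatory Review Extension: 772 days (within the 1167-day cap) → +772 days → 6 August 2010.
Appellate Stay Credit: +51 days → 26 September 2010.

September 26, 2010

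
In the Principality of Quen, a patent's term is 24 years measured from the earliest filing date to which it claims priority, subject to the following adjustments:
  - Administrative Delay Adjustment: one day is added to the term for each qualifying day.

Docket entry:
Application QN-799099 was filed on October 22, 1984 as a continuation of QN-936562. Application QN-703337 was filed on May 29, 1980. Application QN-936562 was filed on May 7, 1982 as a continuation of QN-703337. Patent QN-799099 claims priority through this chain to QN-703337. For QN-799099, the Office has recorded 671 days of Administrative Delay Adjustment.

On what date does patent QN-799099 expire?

2006-03-31

Earliest priority filing: 29 May 1980.
Base term: 29 May 1980 + 24 years → 29 May 2004.
Administrative Delay Adjustment: +671 days → 31 March 2006.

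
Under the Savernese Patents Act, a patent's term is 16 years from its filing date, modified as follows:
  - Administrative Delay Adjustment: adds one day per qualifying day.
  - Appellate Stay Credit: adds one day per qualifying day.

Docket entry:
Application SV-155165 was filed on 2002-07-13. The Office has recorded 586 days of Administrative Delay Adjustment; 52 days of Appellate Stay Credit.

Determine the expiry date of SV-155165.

Base term: filing date + 16 years → 13 July 2018.
Administrative Delay Adjustment: +586 days → 19 February 2020.
Appellate Stay Credit: +52 days → 11 April 2020.

2020-04-11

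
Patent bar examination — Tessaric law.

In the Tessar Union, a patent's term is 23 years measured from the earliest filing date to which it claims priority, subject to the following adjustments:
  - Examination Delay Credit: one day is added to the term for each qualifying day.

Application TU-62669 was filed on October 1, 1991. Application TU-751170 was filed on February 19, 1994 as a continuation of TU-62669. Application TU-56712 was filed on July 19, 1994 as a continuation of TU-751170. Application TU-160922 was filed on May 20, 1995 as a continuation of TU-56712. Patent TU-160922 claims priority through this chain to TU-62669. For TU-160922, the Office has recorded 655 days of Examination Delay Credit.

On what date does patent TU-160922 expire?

Earliest priority filing: 1 October 1991.
Base term: 1 October 1991 + 23 years → 1 October 2014.
Examination Delay Credit: +655 days → 17 July 2016.

July 17, 2016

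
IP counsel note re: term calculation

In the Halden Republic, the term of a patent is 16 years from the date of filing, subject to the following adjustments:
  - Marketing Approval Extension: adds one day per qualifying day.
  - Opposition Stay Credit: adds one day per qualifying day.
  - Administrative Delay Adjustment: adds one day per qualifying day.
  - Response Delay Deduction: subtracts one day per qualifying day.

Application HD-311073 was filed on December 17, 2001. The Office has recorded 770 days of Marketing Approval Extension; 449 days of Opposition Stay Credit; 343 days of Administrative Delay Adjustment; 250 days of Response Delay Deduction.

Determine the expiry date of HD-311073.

2021-07-21

Base term: filing date + 16 years → 17 December 2017.
Marketing Approval Extension: +770 days → 26 January 2020.
Opposition Stay Credit: +449 days → 19 April 2021.
Administrative Delay Adjustment: +343 days → 28 March 2022.
Response Delay Deduction: −250 days → 21 July 2021.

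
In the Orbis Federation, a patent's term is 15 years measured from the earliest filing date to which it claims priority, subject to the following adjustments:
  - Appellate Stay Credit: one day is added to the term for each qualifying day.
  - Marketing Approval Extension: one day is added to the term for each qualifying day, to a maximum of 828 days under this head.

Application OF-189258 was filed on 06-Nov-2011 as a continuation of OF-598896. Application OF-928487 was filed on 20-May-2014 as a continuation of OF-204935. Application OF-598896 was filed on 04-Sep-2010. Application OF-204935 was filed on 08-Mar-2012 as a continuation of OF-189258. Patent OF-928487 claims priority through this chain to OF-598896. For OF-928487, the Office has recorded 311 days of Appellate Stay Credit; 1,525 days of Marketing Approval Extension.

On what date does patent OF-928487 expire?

October 17, 2028

Earliest priority filing: 4 September 2010.
Base term: 4 September 2010 + 15 years → 4 September 2025.
Appellate Stay Credit: +311 days → 12 July 2026.
Marketing Approval Extension: 1525 days claimed exceeds the 828-day cap, so +828 days → 17 October 2028.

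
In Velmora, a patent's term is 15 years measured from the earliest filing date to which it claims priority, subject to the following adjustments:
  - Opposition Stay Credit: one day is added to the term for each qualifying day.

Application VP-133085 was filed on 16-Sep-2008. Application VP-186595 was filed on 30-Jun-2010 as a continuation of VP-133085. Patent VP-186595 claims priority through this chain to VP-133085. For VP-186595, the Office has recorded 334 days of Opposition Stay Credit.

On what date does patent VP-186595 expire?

2024-08-15

Earliest priority filing: 16 September 2008.
Base term: 16 September 2008 + 15 years → 16 September 2023.
Opposition Stay Credit: +334 days → 15 August 2024.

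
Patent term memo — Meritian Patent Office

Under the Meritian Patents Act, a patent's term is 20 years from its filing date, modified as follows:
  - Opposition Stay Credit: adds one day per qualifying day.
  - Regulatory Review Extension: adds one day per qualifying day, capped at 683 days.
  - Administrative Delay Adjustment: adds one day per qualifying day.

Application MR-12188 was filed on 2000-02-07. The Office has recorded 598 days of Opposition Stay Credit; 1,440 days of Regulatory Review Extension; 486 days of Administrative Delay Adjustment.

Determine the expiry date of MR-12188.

Base term: filing date + 20 years → 7 February 2020.
Opposition Stay Credit: +598 days → 27 September 2021.
Regulatory Review Extension: 1440 days claimed exceeds the 683-day cap, so +683 days → 11 August 2023.
Administrative Delay Adjustment: +486 days → 9 December 2024.

2024-12-09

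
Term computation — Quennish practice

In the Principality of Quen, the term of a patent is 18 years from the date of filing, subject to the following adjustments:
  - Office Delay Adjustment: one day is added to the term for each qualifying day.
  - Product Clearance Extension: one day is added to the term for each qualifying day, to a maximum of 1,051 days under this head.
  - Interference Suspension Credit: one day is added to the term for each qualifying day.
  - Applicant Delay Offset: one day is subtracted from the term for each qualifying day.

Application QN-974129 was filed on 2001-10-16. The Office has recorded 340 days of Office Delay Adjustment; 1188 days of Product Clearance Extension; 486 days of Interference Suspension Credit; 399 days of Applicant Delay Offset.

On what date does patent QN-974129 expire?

Base term: filing date + 18 years → 16 October 2019.
Office Delay Adjustment: +340 days → 20 September 2020.
Product Clearance Extension: 1188 days claimed exceeds the 1051-day cap, so +1051 days → 7 August 2023.
Interference Suspension Credit: +486 days → 5 December 2024.
Applicant Delay Offset: −399 days → 2 November 2023.

2023-11-02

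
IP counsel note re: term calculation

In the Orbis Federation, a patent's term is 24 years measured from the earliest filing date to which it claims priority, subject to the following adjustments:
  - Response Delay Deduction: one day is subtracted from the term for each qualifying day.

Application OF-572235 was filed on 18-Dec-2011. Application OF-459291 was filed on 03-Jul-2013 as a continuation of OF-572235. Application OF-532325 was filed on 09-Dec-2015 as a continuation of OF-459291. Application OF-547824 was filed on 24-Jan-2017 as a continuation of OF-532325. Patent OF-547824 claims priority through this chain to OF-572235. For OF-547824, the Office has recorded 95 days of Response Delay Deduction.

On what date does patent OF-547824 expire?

Earliest priority filing: 18 December 2011.
Base term: 18 December 2011 + 24 years → 18 December 2035.
Response Delay Deduction: −95 days → 14 September 2035.

September 14, 2035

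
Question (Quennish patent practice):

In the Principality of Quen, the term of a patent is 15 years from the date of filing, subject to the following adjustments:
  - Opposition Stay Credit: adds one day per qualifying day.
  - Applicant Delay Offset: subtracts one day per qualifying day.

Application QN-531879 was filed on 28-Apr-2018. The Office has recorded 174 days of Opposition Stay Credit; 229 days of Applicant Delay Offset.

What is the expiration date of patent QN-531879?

Base term: filing date + 15 years → 28 April 2033.
Opposition Stay Credit: +174 days → 19 October 2033.
Applicant Delay Offset: −229 days → 4 March 2033.

2033-03-04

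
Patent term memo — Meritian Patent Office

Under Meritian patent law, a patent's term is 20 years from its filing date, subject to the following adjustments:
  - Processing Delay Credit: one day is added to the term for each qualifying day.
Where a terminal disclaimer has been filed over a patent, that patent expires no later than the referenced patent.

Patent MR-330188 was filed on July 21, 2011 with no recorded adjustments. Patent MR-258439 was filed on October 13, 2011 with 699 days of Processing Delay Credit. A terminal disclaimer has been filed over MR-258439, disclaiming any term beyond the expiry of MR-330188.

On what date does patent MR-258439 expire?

July 21, 2031

Natural term of MR-258439:
  Base: filing + 20 years → 13 October 2031.
  Processing Delay Credit: +699 days → 11 September 2033.
Expiry of referenced patent MR-330188:
  Base: filing + 20 years → 21 July 2031.
Terminal disclaimer: MR-258439 expires on the earlier of 11 September 2033 and 21 July 2031.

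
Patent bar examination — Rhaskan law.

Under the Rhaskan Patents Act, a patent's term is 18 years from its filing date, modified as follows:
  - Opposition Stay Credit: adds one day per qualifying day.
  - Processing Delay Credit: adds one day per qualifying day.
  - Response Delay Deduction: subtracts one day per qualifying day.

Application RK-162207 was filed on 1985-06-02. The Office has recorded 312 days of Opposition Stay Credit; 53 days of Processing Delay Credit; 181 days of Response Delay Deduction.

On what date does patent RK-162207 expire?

Base term: filing date + 18 years → 2 June 2003.
Opposition Stay Credit: +312 days → 9 April 2004.
Processing Delay Credit: +53 days → 1 June 2004.
Response Delay Deduction: −181 days → 3 December 2003.

December 3, 2003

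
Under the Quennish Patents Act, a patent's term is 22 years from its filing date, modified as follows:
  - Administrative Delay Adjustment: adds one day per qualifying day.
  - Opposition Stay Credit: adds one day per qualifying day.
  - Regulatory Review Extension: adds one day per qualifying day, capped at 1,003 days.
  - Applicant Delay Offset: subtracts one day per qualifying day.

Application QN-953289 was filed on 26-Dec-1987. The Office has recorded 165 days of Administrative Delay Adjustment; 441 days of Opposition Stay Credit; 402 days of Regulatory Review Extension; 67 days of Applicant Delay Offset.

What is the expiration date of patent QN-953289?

Base term: filing date + 22 years → 26 December 2009.
Administrative Delay Adjustment: +165 days → 9 June 2010.
Opposition Stay Credit: +441 days → 24 August 2011.
Regulatory Review Extension: 402 days (within the 1003-day cap) → +402 days → 29 September 2012.
Applicant Delay Offset: −67 days → 24 July 2012.

2012-07-24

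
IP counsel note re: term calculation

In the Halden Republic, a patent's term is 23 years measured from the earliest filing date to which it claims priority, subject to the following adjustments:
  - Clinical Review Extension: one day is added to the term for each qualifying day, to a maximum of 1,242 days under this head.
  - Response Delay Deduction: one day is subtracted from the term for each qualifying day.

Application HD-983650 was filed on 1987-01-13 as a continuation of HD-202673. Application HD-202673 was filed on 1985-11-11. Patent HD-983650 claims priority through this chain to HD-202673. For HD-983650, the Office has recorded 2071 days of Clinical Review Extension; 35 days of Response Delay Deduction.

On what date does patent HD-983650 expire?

Earliest priority filing: 11 November 1985.
Base term: 11 November 1985 + 23 years → 11 November 2008.
Clinical Review Extension: 2071 days claimed exceeds the 1242-day cap, so +1242 days → 6 April 2012.
Response Delay Deduction: −35 days → 2 March 2012.

2012-03-02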